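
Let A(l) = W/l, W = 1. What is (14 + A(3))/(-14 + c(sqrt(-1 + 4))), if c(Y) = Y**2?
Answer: -43/33 ≈ -1.3030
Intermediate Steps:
A(l) = 1/l
(14 + A(3))/(-14 + c(sqrt(-1 + 4))) = (14 + 1/3)/(-14 + (sqrt(-1 + 4))**2) = (14 + 1/3)/(-14 + (sqrt(3))**2) = 43/(3*(-14 + 3)) = (43/3)/(-11) = (43/3)*(-1/11) = -43/33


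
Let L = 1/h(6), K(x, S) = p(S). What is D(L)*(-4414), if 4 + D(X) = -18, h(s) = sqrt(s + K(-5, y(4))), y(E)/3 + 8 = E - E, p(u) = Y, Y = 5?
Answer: 97108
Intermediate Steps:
p(u) = 5
y(E) = -24 (y(E) = -24 + 3*(E - E) = -24 + 3*0 = -24 + 0 = -24)
K(x, S) = 5
h(s) = sqrt(5 + s) (h(s) = sqrt(s + 5) = sqrt(5 + s))
L = sqrt(11)/11 (L = 1/(sqrt(5 + 6)) = 1/(sqrt(11)) = sqrt(11)/11 ≈ 0.30151)
D(X) = -22 (D(X) = -4 - 18 = -22)
D(L)*(-4414) = -22*(-4414) = 97108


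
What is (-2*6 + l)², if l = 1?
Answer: 121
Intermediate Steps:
(-2*6 + l)² = (-2*6 + 1)² = (-12 + 1)² = (-11)² = 121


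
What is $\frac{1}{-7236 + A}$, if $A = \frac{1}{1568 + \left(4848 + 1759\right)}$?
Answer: $- \frac{8175}{59154299} \approx -0.0001382$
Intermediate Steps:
$A = \frac{1}{8175}$ ($A = \frac{1}{1568 + 6607} = \frac{1}{8175} \approx 0.00012232$)
$\frac{1}{-7236 + A} = \frac{1}{-7236 + \frac{1}{8175}} = \frac{1}{- \frac{59154299}{8175}} = - \frac{8175}{59154299}$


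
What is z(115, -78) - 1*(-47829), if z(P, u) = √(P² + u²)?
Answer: 47829 + √19309 ≈ 47968.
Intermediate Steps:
z(115, -78) - 1*(-47829) = √(115² + (-78)²) - 1*(-47829) = √(13225 + 6084) + 47829 = √19309 + 47829 = 47829 + √19309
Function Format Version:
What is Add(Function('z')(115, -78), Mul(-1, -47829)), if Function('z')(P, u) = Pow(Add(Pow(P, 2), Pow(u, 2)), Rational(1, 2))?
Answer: Add(47829, Pow(19309, Rational(1, 2))) ≈ 47968.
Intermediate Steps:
Add(Function('z')(115, -78), Mul(-1, -47829)) = Add(Pow(Add(Pow(115, 2), Pow(-78, 2)), Rational(1, 2)), Mul(-1, -47829)) = Add(Pow(Add(13225, 6084), Rational(1, 2)), 47829) = Add(Pow(19309, Rational(1, 2)), 47829) = Add(47829, Pow(19309, Rational(1, 2)))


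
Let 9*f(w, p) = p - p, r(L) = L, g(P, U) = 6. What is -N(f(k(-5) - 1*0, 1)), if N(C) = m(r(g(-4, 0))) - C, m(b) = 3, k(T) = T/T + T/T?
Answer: -3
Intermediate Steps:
k(T) = 2 (k(T) = 1 + 1 = 2)
f(w, p) = 0 (f(w, p) = (p - p)/9 = (⅑)*0 = 0)
N(C) = 3 - C
-N(f(k(-5) - 1*0, 1)) = -(3 - 1*0) = -(3 + 0) = -1*3 = -3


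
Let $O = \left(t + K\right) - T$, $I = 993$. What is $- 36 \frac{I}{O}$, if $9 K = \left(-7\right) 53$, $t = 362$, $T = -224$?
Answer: $- \frac{321732}{4903} \approx -65.619$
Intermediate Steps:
$K = - \frac{371}{9}$ ($K = \frac{\left(-7\right) 53}{9} = \frac{1}{9} \left(-371\right) = - \frac{371}{9} \approx -41.222$)
$O = \frac{4903}{9}$ ($O = \left(362 - \frac{371}{9}\right) - -224 = \frac{2887}{9} + 224 = \frac{4903}{9} \approx 544.78$)
$- 36 \frac{I}{O} = - 36 \frac{993}{\frac{4903}{9}} = - 36 \cdot 993 \cdot \frac{9}{4903} = \left(-36\right) \frac{8937}{4903} = - \frac{321732}{4903}$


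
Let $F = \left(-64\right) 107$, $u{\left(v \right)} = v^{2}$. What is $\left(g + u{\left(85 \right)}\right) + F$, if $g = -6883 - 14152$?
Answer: $-20658$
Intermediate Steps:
$F = -6848$
$g = -21035$ ($g = -6883 - 14152 = -21035$)
$\left(g + u{\left(85 \right)}\right) + F = \left(-21035 + 85^{2}\right) - 6848 = \left(-21035 + 7225\right) - 6848 = -13810 - 6848 = -20658$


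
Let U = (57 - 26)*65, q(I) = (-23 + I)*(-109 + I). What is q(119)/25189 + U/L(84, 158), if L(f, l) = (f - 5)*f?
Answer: 57126395/167154204 ≈ 0.34176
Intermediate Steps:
q(I) = (-109 + I)*(-23 + I)
L(f, l) = f*(-5 + f) (L(f, l) = (-5 + f)*f = f*(-5 + f))
U = 2015 (U = 31*65 = 2015)
q(119)/25189 + U/L(84, 158) = (2507 + 119² - 132*119)/25189 + 2015/((84*(-5 + 84))) = (2507 + 14161 - 15708)*(1/25189) + 2015/((84*79)) = 960*(1/25189) + 2015/6636 = 960/25189 + 2015*(1/6636) = 960/25189 + 2015/6636 = 57126395/167154204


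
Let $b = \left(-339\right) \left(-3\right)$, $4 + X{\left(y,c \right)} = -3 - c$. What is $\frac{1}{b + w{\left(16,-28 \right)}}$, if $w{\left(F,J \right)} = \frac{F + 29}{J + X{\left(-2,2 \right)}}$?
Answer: $\frac{37}{37584} \approx 0.00098446$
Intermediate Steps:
$X{\left(y,c \right)} = -7 - c$ ($X{\left(y,c \right)} = -4 - \left(3 + c\right) = -7 - c$)
$w{\left(F,J \right)} = \frac{29 + F}{-9 + J}$ ($w{\left(F,J \right)} = \frac{F + 29}{J - 9} = \frac{29 + F}{J - 9} = \frac{29 + F}{-9 + J}$)
$b = 1017$
$\frac{1}{b + w{\left(16,-28 \right)}} = \frac{1}{1017 + \frac{29 + 16}{-9 - 28}} = \frac{1}{1017 + \frac{1}{-37} \cdot 45} = \frac{1}{1017 - \frac{45}{37}} = \frac{1}{\frac{37584}{37}} = \frac{37}{37584}$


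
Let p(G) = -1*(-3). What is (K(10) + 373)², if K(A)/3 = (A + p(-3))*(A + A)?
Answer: 1329409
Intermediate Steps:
p(G) = 3
K(A) = 6*A*(3 + A) (K(A) = 3*((A + 3)*(A + A)) = 3*((3 + A)*(2*A)) = 3*(2*A*(3 + A)) = 6*A*(3 + A))
(K(10) + 373)² = (6*10*(3 + 10) + 373)² = (6*10*13 + 373)² = (780 + 373)² = 1153² = 1329409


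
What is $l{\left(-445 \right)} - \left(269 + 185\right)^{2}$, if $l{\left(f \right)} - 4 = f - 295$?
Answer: $-206852$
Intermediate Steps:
$l{\left(f \right)} = -291 + f$ ($l{\left(f \right)} = 4 + \left(f - 295\right) = 4 + \left(-295 + f\right) = -291 + f$)
$l{\left(-445 \right)} - \left(269 + 185\right)^{2} = \left(-291 - 445\right) - \left(269 + 185\right)^{2} = -736 - 454^{2} = -736 - 206116 = -206852$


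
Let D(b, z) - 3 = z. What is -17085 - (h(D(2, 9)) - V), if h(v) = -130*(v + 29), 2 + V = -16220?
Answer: -27977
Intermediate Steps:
D(b, z) = 3 + z
V = -16222 (V = -2 - 16220 = -16222)
h(v) = -3770 - 130*v (h(v) = -130*(29 + v) = -3770 - 130*v)
-17085 - (h(D(2, 9)) - V) = -17085 - ((-3770 - 130*(3 + 9)) - 1*(-16222)) = -17085 - ((-3770 - 130*12) + 16222) = -17085 - ((-3770 - 1560) + 16222) = -17085 - (-5330 + 16222) = -17085 - 1*10892 = -17085 - 10892 = -27977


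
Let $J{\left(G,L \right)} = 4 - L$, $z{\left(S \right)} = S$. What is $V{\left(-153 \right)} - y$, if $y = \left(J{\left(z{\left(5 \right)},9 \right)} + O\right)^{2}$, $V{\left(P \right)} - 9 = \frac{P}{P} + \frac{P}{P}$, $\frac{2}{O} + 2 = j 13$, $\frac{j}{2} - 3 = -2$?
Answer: $- \frac{1897}{144} \approx -13.174$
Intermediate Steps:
$j = 2$ ($j = 6 + 2 \left(-2\right) = 6 - 4 = 2$)
$O = \frac{1}{12}$ ($O = \frac{2}{-2 + 2 \cdot 13} = \frac{2}{-2 + 26} = \frac{2}{24} = 2 \cdot \frac{1}{24} = \frac{1}{12} \approx 0.083333$)
$V{\left(P \right)} = 11$ ($V{\left(P \right)} = 9 + \left(\frac{P}{P} + \frac{P}{P}\right) = 9 + \left(1 + 1\right) = 9 + 2 = 11$)
$y = \frac{3481}{144}$ ($y = \left(\left(4 - 9\right) + \frac{1}{12}\right)^{2} = \left(-5 + \frac{1}{12}\right)^{2} = \left(- \frac{59}{12}\right)^{2} = \frac{3481}{144} \approx 24.174$)
$V{\left(-153 \right)} - y = 11 - \frac{3481}{144} = - \frac{1897}{144}$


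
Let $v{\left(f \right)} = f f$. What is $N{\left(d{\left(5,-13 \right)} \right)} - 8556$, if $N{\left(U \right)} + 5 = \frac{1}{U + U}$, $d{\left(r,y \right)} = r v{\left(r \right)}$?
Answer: $- \frac{2140249}{250} \approx -8561.0$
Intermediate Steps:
$v{\left(f \right)} = f^{2}$
$d{\left(r,y \right)} = r^{3}$ ($d{\left(r,y \right)} = r r^{2} = r^{3}$)
$N{\left(U \right)} = -5 + \frac{1}{2 U}$ ($N{\left(U \right)} = -5 + \frac{1}{U + U} = -5 + \frac{1}{2 U}$)
$N{\left(d{\left(5,-13 \right)} \right)} - 8556 = \left(-5 + \frac{1}{2 \cdot 5^{3}}\right) - 8556 = \left(-5 + \frac{1}{2 \cdot 125}\right) - 8556 = \left(-5 + \frac{1}{2} \cdot \frac{1}{125}\right) - 8556 = \left(-5 + \frac{1}{250}\right) - 8556 = - \frac{1249}{250} - 8556 = - \frac{2140249}{250}$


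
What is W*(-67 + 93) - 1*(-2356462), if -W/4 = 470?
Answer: 2307582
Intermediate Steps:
W = -1880 (W = -4*470 = -1880)
W*(-67 + 93) - 1*(-2356462) = -1880*(-67 + 93) - 1*(-2356462) = -1880*26 + 2356462 = -48880 + 2356462 = 2307582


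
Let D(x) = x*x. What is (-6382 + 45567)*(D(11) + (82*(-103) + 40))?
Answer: -324647725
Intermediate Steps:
D(x) = x²
(-6382 + 45567)*(D(11) + (82*(-103) + 40)) = (-6382 + 45567)*(11² + (82*(-103) + 40)) = 39185*(121 + (-8446 + 40)) = 39185*(121 - 8406) = 39185*(-8285) = -324647725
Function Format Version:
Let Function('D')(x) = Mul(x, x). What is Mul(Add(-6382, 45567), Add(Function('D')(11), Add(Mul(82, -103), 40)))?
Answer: -324647725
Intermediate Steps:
Function('D')(x) = Pow(x, 2)
Mul(Add(-6382, 45567), Add(Function('D')(11), Add(Mul(82, -103), 40))) = Mul(Add(-6382, 45567), Add(Pow(11, 2), Add(Mul(82, -103), 40))) = Mul(39185, Add(121, Add(-8446, 40))) = Mul(39185, Add(121, -8406)) = Mul(39185, -8285) = -324647725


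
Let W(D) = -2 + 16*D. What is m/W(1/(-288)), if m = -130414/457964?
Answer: 586863/4236167 ≈ 0.13854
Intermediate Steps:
m = -65207/228982 (m = -130414*1/457964 = -65207/228982 ≈ -0.28477)
m/W(1/(-288)) = -65207/(228982*(-2 + 16/(-288))) = -65207/(228982*(-2 + 16*(-1/288))) = -65207/(228982*(-2 - 1/18)) = -65207/(228982*(-37/18)) = -65207/228982*(-18/37) = 586863/4236167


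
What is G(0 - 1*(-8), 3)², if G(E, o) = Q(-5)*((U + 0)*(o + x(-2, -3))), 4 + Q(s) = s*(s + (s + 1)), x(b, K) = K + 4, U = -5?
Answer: 672400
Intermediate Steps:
x(b, K) = 4 + K
Q(s) = -4 + s*(1 + 2*s) (Q(s) = -4 + s*(s + (s + 1)) = -4 + s*(s + (1 + s)) = -4 + s*(1 + 2*s))
G(E, o) = -205 - 205*o (G(E, o) = (-4 - 5 + 2*(-5)²)*((-5 + 0)*(o + (4 - 3))) = (-4 - 5 + 2*25)*(-5*(o + 1)) = (-4 - 5 + 50)*(-5*(1 + o)) = 41*(-5 - 5*o) = -205 - 205*o)
G(0 - 1*(-8), 3)² = (-205 - 205*3)² = (-205 - 615)² = (-820)² = 672400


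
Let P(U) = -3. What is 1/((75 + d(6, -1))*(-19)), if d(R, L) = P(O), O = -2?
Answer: -1/1368 ≈ -0.00073099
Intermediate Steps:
d(R, L) = -3
1/((75 + d(6, -1))*(-19)) = 1/((75 - 3)*(-19)) = 1/(72*(-19)) = 1/(-1368) = -1/1368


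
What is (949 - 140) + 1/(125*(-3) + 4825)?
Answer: 3600051/4450 ≈ 809.00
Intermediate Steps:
(949 - 140) + 1/(125*(-3) + 4825) = 809 + 1/(-375 + 4825) = 809 + 1/4450 = 3600051/4450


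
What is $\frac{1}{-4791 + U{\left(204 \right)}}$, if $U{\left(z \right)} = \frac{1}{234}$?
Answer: $- \frac{234}{1121093} \approx -0.00020872$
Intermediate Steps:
$U{\left(z \right)} = \frac{1}{234}$
$\frac{1}{-4791 + U{\left(204 \right)}} = \frac{1}{-4791 + \frac{1}{234}} = \frac{1}{- \frac{1121093}{234}} = - \frac{234}{1121093}$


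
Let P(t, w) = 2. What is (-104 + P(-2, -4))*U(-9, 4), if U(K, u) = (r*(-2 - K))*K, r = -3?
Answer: -19278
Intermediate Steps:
U(K, u) = K*(6 + 3*K) (U(K, u) = (-3*(-2 - K))*K = (6 + 3*K)*K = K*(6 + 3*K))
(-104 + P(-2, -4))*U(-9, 4) = (-104 + 2)*(3*(-9)*(2 - 9)) = -306*(-9)*(-7) = -102*189 = -19278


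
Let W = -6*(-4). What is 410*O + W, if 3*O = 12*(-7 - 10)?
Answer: -27856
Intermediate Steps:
W = 24
O = -68 (O = (12*(-7 - 10))/3 = (12*(-17))/3 = (⅓)*(-204) = -68)
410*O + W = 410*(-68) + 24 = -27880 + 24 = -27856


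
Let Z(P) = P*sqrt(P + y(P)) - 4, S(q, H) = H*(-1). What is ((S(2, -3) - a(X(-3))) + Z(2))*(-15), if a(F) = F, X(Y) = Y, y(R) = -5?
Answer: -30 - 30*I*sqrt(3) ≈ -30.0 - 51.962*I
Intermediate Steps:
S(q, H) = -H
Z(P) = -4 + P*sqrt(-5 + P) (Z(P) = P*sqrt(P - 5) - 4 = P*sqrt(-5 + P) - 4 = -4 + P*sqrt(-5 + P))
((S(2, -3) - a(X(-3))) + Z(2))*(-15) = ((-1*(-3) - 1*(-3)) + (-4 + 2*sqrt(-5 + 2)))*(-15) = ((3 + 3) + (-4 + 2*sqrt(-3)))*(-15) = (6 + (-4 + 2*(I*sqrt(3))))*(-15) = (6 + (-4 + 2*I*sqrt(3)))*(-15) = (2 + 2*I*sqrt(3))*(-15) = -30 - 30*I*sqrt(3)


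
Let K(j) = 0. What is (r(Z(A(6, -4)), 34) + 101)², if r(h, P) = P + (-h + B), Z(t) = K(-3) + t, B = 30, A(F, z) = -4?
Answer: 28561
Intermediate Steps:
Z(t) = t (Z(t) = 0 + t = t)
r(h, P) = 30 + P - h (r(h, P) = P + (-h + 30) = P + (30 - h) = 30 + P - h)
(r(Z(A(6, -4)), 34) + 101)² = ((30 + 34 - 1*(-4)) + 101)² = ((30 + 34 + 4) + 101)² = (68 + 101)² = 169² = 28561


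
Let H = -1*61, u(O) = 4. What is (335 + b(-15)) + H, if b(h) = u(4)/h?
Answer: 4106/15 ≈ 273.73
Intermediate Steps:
b(h) = 4/h
H = -61
(335 + b(-15)) + H = (335 + 4/(-15)) - 61 = (335 + 4*(-1/15)) - 61 = (335 - 4/15) - 61 = 5021/15 - 61 = 4106/15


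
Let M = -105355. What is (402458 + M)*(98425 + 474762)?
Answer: 170295577261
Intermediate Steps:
(402458 + M)*(98425 + 474762) = (402458 - 105355)*(98425 + 474762) = 297103*573187 = 170295577261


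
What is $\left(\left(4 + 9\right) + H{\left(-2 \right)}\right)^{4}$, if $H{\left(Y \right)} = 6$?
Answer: $130321$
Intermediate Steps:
$\left(\left(4 + 9\right) + H{\left(-2 \right)}\right)^{4} = \left(\left(4 + 9\right) + 6\right)^{4} = \left(13 + 6\right)^{4} = 19^{4} = 130321$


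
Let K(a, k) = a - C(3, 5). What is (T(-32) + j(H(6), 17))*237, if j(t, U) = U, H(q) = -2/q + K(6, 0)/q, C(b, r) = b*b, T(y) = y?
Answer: -3555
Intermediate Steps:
C(b, r) = b²
K(a, k) = -9 + a (K(a, k) = a - 1*3² = a - 1*9 = a - 9 = -9 + a)
H(q) = -5/q (H(q) = -2/q + (-9 + 6)/q = -2/q - 3/q = -5/q)
(T(-32) + j(H(6), 17))*237 = (-32 + 17)*237 = -15*237 = -3555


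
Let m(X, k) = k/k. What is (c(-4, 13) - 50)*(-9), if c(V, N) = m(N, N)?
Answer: 441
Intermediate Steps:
m(X, k) = 1
c(V, N) = 1
(c(-4, 13) - 50)*(-9) = (1 - 50)*(-9) = -49*(-9) = 441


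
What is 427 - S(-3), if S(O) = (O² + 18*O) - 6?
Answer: 478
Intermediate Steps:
S(O) = -6 + O² + 18*O
427 - S(-3) = 427 - (-6 + (-3)² + 18*(-3)) = 427 - (-6 + 9 - 54) = 427 - 1*(-51) = 427 + 51 = 478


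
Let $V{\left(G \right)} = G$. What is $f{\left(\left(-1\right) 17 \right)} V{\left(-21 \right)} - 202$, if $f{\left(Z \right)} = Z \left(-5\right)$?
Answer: $-1987$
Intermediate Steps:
$f{\left(Z \right)} = - 5 Z$
$f{\left(\left(-1\right) 17 \right)} V{\left(-21 \right)} - 202 = - 5 \left(\left(-1\right) 17\right) \left(-21\right) - 202 = \left(-5\right) \left(-17\right) \left(-21\right) - 202 = 85 \left(-21\right) - 202 = -1785 - 202 = -1987$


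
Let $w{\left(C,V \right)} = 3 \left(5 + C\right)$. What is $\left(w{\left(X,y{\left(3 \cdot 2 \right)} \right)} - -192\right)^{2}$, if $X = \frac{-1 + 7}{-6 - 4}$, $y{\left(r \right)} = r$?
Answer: $\frac{1052676}{25} \approx 42107.0$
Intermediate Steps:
$X = - \frac{3}{5}$ ($X = \frac{6}{-10} = 6 \left(- \frac{1}{10}\right) = - \frac{3}{5} \approx -0.6$)
$w{\left(C,V \right)} = 15 + 3 C$
$\left(w{\left(X,y{\left(3 \cdot 2 \right)} \right)} - -192\right)^{2} = \left(\left(15 + 3 \left(- \frac{3}{5}\right)\right) - -192\right)^{2} = \left(\left(15 - \frac{9}{5}\right) + 192\right)^{2} = \left(\frac{66}{5} + 192\right)^{2} = \left(\frac{1026}{5}\right)^{2} = \frac{1052676}{25}$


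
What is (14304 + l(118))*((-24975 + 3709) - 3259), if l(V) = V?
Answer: -353699550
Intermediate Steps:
(14304 + l(118))*((-24975 + 3709) - 3259) = (14304 + 118)*((-24975 + 3709) - 3259) = 14422*(-21266 - 3259) = 14422*(-24525) = -353699550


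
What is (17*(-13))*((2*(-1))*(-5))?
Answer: -2210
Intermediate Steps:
(17*(-13))*((2*(-1))*(-5)) = -(-442)*(-5) = -221*10 = -2210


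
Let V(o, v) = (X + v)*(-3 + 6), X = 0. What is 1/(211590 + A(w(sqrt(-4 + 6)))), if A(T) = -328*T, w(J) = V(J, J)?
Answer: 11755/2487132866 + 82*sqrt(2)/3730699299 ≈ 4.7574e-6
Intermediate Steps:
V(o, v) = 3*v (V(o, v) = (0 + v)*(-3 + 6) = v*3 = 3*v)
w(J) = 3*J
1/(211590 + A(w(sqrt(-4 + 6)))) = 1/(211590 - 984*sqrt(-4 + 6)) = 1/(211590 - 984*sqrt(2))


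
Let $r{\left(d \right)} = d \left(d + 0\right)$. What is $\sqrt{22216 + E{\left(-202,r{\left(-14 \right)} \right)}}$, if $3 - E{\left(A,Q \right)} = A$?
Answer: $\sqrt{22421} \approx 149.74$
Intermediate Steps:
$r{\left(d \right)} = d^{2}$ ($r{\left(d \right)} = d d = d^{2}$)
$E{\left(A,Q \right)} = 3 - A$
$\sqrt{22216 + E{\left(-202,r{\left(-14 \right)} \right)}} = \sqrt{22216 + \left(3 - -202\right)} = \sqrt{22216 + \left(3 + 202\right)} = \sqrt{22216 + 205} = \sqrt{22421}$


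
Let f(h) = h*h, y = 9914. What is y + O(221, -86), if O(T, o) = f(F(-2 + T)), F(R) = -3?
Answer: 9923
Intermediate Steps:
f(h) = h**2
O(T, o) = 9 (O(T, o) = (-3)**2 = 9)
y + O(221, -86) = 9914 + 9 = 9923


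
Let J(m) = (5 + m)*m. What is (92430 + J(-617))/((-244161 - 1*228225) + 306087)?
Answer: -156678/55433 ≈ -2.8264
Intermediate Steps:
J(m) = m*(5 + m)
(92430 + J(-617))/((-244161 - 1*228225) + 306087) = (92430 - 617*(5 - 617))/((-244161 - 1*228225) + 306087) = (92430 - 617*(-612))/((-244161 - 228225) + 306087) = (92430 + 377604)/(-472386 + 306087) = 470034/(-166299) = 470034*(-1/166299) = -156678/55433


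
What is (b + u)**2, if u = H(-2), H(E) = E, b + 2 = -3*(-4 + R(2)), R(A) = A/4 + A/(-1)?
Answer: 625/4 ≈ 156.25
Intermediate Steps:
R(A) = -3*A/4 (R(A) = A*(1/4) + A*(-1) = A/4 - A = -3*A/4)
b = 29/2 (b = -2 - 3*(-4 - 3/4*2) = -2 - 3*(-4 - 3/2) = -2 - 3*(-11/2) = -2 + 33/2 = 29/2 ≈ 14.500)
u = -2
(b + u)**2 = (29/2 - 2)**2 = (25/2)**2 = 625/4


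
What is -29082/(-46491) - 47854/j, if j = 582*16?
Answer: -325661455/72154032 ≈ -4.5134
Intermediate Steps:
j = 9312
-29082/(-46491) - 47854/j = -29082/(-46491) - 47854/9312 = -29082*(-1/46491) - 47854*1/9312 = 9694/15497 - 23927/4656 = -325661455/72154032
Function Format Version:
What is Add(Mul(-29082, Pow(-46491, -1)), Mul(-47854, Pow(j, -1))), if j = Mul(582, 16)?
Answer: Rational(-325661455, 72154032) ≈ -4.5134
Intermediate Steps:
j = 9312
Add(Mul(-29082, Pow(-46491, -1)), Mul(-47854, Pow(j, -1))) = Add(Mul(-29082, Pow(-46491, -1)), Mul(-47854, Pow(9312, -1))) = Add(Mul(-29082, Rational(-1, 46491)), Mul(-47854, Rational(1, 9312))) = Add(Rational(9694, 15497), Rational(-23927, 4656)) = Rational(-325661455, 72154032)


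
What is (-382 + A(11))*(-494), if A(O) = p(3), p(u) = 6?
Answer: 185744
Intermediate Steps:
A(O) = 6
(-382 + A(11))*(-494) = (-382 + 6)*(-494) = -376*(-494) = 185744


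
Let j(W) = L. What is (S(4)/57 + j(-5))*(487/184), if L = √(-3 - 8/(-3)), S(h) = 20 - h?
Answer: 974/1311 + 487*I*√3/552 ≈ 0.74294 + 1.5281*I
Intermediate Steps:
L = I*√3/3 (L = √(-3 - 8*(-⅓)) = √(-3 + 8/3) = √(-⅓) = I*√3/3 ≈ 0.57735*I)
j(W) = I*√3/3
(S(4)/57 + j(-5))*(487/184) = ((20 - 1*4)/57 + I*√3/3)*(487/184) = ((20 - 4)*(1/57) + I*√3/3)*(487*(1/184)) = (16*(1/57) + I*√3/3)*(487/184) = (16/57 + I*√3/3)*(487/184) = 974/1311 + 487*I*√3/552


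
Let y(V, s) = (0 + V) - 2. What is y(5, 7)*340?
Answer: 1020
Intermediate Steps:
y(V, s) = -2 + V (y(V, s) = V - 2 = -2 + V)
y(5, 7)*340 = (-2 + 5)*340 = 3*340 = 1020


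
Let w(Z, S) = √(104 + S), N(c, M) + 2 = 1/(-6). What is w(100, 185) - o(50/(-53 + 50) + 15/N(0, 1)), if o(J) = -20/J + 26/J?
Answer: 7937/460 ≈ 17.254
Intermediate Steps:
N(c, M) = -13/6 (N(c, M) = -2 + 1/(-6) = -2 - ⅙ = -13/6)
o(J) = 6/J
w(100, 185) - o(50/(-53 + 50) + 15/N(0, 1)) = √(104 + 185) - 6/(50/(-53 + 50) + 15/(-13/6)) = √289 - 6/(50/(-3) + 15*(-6/13)) = 17 - 6/(50*(-⅓) - 90/13) = 17 - 6/(-50/3 - 90/13) = 17 - 6/(-920/39) = 17 - 6*(-39)/920 = 17 - 1*(-117/460) = 17 + 117/460 = 7937/460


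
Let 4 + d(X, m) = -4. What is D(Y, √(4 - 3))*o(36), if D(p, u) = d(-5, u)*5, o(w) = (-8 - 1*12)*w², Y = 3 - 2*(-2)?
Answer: 1036800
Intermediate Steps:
d(X, m) = -8 (d(X, m) = -4 - 4 = -8)
Y = 7 (Y = 3 + 4 = 7)
o(w) = -20*w² (o(w) = (-8 - 12)*w² = -20*w²)
D(p, u) = -40 (D(p, u) = -8*5 = -40)
D(Y, √(4 - 3))*o(36) = -(-800)*36² = -(-800)*1296 = -40*(-25920) = 1036800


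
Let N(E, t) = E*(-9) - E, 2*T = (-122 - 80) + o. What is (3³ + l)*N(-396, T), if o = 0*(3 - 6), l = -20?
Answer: 27720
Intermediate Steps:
o = 0 (o = 0*(-3) = 0)
T = -101 (T = ((-122 - 80) + 0)/2 = (-202 + 0)/2 = (½)*(-202) = -101)
N(E, t) = -10*E (N(E, t) = -9*E - E = -10*E)
(3³ + l)*N(-396, T) = (3³ - 20)*(-10*(-396)) = (27 - 20)*3960 = 7*3960 = 27720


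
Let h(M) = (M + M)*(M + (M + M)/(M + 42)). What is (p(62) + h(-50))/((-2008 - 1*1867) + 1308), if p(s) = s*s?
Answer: -7594/2567 ≈ -2.9583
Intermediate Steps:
p(s) = s**2
h(M) = 2*M*(M + 2*M/(42 + M)) (h(M) = (2*M)*(M + (2*M)/(42 + M)) = (2*M)*(M + 2*M/(42 + M)) = 2*M*(M + 2*M/(42 + M)))
(p(62) + h(-50))/((-2008 - 1*1867) + 1308) = (62**2 + 2*(-50)**2*(44 - 50)/(42 - 50))/((-2008 - 1*1867) + 1308) = (3844 + 2*2500*(-6)/(-8))/((-2008 - 1867) + 1308) = (3844 + 2*2500*(-1/8)*(-6))/(-3875 + 1308) = (3844 + 3750)/(-2567) = 7594*(-1/2567) = -7594/2567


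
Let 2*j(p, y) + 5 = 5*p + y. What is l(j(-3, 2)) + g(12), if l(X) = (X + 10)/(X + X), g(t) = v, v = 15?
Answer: 269/18 ≈ 14.944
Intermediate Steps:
j(p, y) = -5/2 + y/2 + 5*p/2 (j(p, y) = -5/2 + (5*p + y)/2 = -5/2 + (y + 5*p)/2 = -5/2 + (y/2 + 5*p/2) = -5/2 + y/2 + 5*p/2)
g(t) = 15
l(X) = (10 + X)/(2*X) (l(X) = (10 + X)/((2*X)) = (10 + X)*(1/(2*X)) = (10 + X)/(2*X))
l(j(-3, 2)) + g(12) = (10 + (-5/2 + (½)*2 + (5/2)*(-3)))/(2*(-5/2 + (½)*2 + (5/2)*(-3))) + 15 = (10 + (-5/2 + 1 - 15/2))/(2*(-5/2 + 1 - 15/2)) + 15 = (½)*(10 - 9)/(-9) + 15 = (½)*(-⅑)*1 + 15 = -1/18 + 15 = 269/18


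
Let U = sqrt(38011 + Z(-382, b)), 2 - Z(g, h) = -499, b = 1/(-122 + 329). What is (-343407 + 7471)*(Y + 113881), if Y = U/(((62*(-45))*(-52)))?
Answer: -38256727616 - 167968*sqrt(2407)/18135 ≈ -3.8257e+10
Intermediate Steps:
b = 1/207 ≈ 0.0048309
Z(g, h) = 501 (Z(g, h) = 2 - 1*(-499) = 2 + 499 = 501)
U = 4*sqrt(2407) (U = sqrt(38011 + 501) = sqrt(38512) = 4*sqrt(2407) ≈ 196.24)
Y = sqrt(2407)/36270 (Y = (4*sqrt(2407))/(((62*(-45))*(-52))) = (4*sqrt(2407))/((-2790*(-52))) = (4*sqrt(2407))/145080 = (4*sqrt(2407))*(1/145080) = sqrt(2407)/36270 ≈ 0.0013527)
(-343407 + 7471)*(Y + 113881) = (-343407 + 7471)*(sqrt(2407)/36270 + 113881) = -335936*(113881 + sqrt(2407)/36270) = -38256727616 - 167968*sqrt(2407)/18135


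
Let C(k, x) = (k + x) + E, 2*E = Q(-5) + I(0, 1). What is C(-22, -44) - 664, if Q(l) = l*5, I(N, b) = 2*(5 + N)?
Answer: -1475/2 ≈ -737.50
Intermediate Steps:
I(N, b) = 10 + 2*N
Q(l) = 5*l
E = -15/2 (E = (5*(-5) + (10 + 2*0))/2 = (-25 + (10 + 0))/2 = (-25 + 10)/2 = (1/2)*(-15) = -15/2 ≈ -7.5000)
C(k, x) = -15/2 + k + x (C(k, x) = (k + x) - 15/2 = -15/2 + k + x)
C(-22, -44) - 664 = (-15/2 - 22 - 44) - 664 = -147/2 - 664 = -1475/2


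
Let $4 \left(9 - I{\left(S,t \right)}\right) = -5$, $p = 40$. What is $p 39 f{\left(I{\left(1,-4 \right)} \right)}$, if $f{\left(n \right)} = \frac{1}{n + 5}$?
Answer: $\frac{6240}{61} \approx 102.3$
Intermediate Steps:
$I{\left(S,t \right)} = \frac{41}{4}$ ($I{\left(S,t \right)} = 9 - - \frac{5}{4} = 9 + \frac{5}{4} = \frac{41}{4}$)
$f{\left(n \right)} = \frac{1}{5 + n}$
$p 39 f{\left(I{\left(1,-4 \right)} \right)} = \frac{40 \cdot 39}{5 + \frac{41}{4}} = \frac{1560}{\frac{61}{4}} = 1560 \cdot \frac{4}{61} = \frac{6240}{61}$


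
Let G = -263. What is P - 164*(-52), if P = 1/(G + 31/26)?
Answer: 58050070/6807 ≈ 8528.0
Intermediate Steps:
P = -26/6807 (P = 1/(-263 + 31/26) = 1/(-6807/26) = -26/6807 ≈ -0.0038196)
P - 164*(-52) = -26/6807 - 164*(-52) = -26/6807 + 8528 = 58050070/6807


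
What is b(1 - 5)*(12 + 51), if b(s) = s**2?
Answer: 1008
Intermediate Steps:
b(1 - 5)*(12 + 51) = (1 - 5)**2*(12 + 51) = (-4)**2*63 = 16*63 = 1008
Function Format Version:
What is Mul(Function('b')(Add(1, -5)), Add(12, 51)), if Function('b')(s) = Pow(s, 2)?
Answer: 1008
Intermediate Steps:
Mul(Function('b')(Add(1, -5)), Add(12, 51)) = Mul(Pow(Add(1, -5), 2), Add(12, 51)) = Mul(Pow(-4, 2), 63) = Mul(16, 63) = 1008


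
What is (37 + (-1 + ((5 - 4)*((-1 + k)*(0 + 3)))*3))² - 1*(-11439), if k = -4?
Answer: 11520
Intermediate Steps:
(37 + (-1 + ((5 - 4)*((-1 + k)*(0 + 3)))*3))² - 1*(-11439) = (37 + (-1 + ((5 - 4)*((-1 - 4)*(0 + 3)))*3))² - 1*(-11439) = (37 + (-1 + (1*(-5*3))*3))² + 11439 = (37 + (-1 + (1*(-15))*3))² + 11439 = (37 + (-1 - 15*3))² + 11439 = (37 + (-1 - 45))² + 11439 = (37 - 46)² + 11439 = (-9)² + 11439 = 81 + 11439 = 11520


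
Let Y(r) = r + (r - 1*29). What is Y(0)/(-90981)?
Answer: 29/90981 ≈ 0.00031875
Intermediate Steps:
Y(r) = -29 + 2*r (Y(r) = r + (r - 29) = r + (-29 + r) = -29 + 2*r)
Y(0)/(-90981) = (-29 + 2*0)/(-90981) = (-29 + 0)*(-1/90981) = -29*(-1/90981) = 29/90981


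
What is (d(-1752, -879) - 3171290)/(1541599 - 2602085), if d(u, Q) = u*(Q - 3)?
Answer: 813013/530243 ≈ 1.5333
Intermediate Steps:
d(u, Q) = u*(-3 + Q)
(d(-1752, -879) - 3171290)/(1541599 - 2602085) = (-1752*(-3 - 879) - 3171290)/(1541599 - 2602085) = (-1752*(-882) - 3171290)/(-1060486) = (1545264 - 3171290)*(-1/1060486) = -1626026*(-1/1060486) = 813013/530243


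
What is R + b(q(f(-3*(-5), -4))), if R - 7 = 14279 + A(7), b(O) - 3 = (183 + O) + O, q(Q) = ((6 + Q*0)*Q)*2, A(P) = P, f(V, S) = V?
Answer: 14839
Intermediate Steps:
q(Q) = 12*Q (q(Q) = ((6 + 0)*Q)*2 = (6*Q)*2 = 12*Q)
b(O) = 186 + 2*O (b(O) = 3 + ((183 + O) + O) = 3 + (183 + 2*O) = 186 + 2*O)
R = 14293 (R = 7 + (14279 + 7) = 7 + 14286 = 14293)
R + b(q(f(-3*(-5), -4))) = 14293 + (186 + 2*(12*(-3*(-5)))) = 14293 + (186 + 2*(12*15)) = 14293 + (186 + 2*180) = 14293 + (186 + 360) = 14293 + 546 = 14839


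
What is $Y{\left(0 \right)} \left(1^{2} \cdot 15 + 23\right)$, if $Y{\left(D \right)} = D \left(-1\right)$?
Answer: $0$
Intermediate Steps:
$Y{\left(D \right)} = - D$
$Y{\left(0 \right)} \left(1^{2} \cdot 15 + 23\right) = \left(-1\right) 0 \left(1^{2} \cdot 15 + 23\right) = 0 \left(1 \cdot 15 + 23\right) = 0 \left(15 + 23\right) = 0 \cdot 38 = 0$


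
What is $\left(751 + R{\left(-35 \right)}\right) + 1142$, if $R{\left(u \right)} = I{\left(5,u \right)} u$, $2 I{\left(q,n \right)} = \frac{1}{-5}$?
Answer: $\frac{3793}{2} \approx 1896.5$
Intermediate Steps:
$I{\left(q,n \right)} = - \frac{1}{10}$ ($I{\left(q,n \right)} = \frac{1}{2 \left(-5\right)} = \frac{1}{2} \left(- \frac{1}{5}\right) = - \frac{1}{10}$)
$R{\left(u \right)} = - \frac{u}{10}$
$\left(751 + R{\left(-35 \right)}\right) + 1142 = \left(751 - - \frac{7}{2}\right) + 1142 = \left(751 + \frac{7}{2}\right) + 1142 = \frac{1509}{2} + 1142 = \frac{3793}{2}$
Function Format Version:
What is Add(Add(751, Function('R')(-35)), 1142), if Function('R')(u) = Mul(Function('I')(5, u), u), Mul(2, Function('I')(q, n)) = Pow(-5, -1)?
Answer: Rational(3793, 2) ≈ 1896.5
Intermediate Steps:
Function('I')(q, n) = Rational(-1, 10) (Function('I')(q, n) = Mul(Rational(1, 2), Pow(-5, -1)) = Mul(Rational(1, 2), Rational(-1, 5)) = Rational(-1, 10))
Function('R')(u) = Mul(Rational(-1, 10), u)
Add(Add(751, Function('R')(-35)), 1142) = Add(Add(751, Mul(Rational(-1, 10), -35)), 1142) = Add(Add(751, Rational(7, 2)), 1142) = Add(Rational(1509, 2), 1142) = Rational(3793, 2)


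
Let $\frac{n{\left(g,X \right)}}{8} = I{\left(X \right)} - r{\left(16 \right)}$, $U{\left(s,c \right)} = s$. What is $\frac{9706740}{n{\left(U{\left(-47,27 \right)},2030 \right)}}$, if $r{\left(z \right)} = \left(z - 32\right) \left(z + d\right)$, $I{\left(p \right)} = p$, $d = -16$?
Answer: $\frac{485337}{812} \approx 597.71$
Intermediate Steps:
$r{\left(z \right)} = \left(-32 + z\right) \left(-16 + z\right)$ ($r{\left(z \right)} = \left(z - 32\right) \left(z - 16\right) = \left(-32 + z\right) \left(-16 + z\right)$)
$n{\left(g,X \right)} = 8 X$ ($n{\left(g,X \right)} = 8 \left(X - \left(512 + 16^{2} - 768\right)\right) = 8 \left(X - \left(512 + 256 - 768\right)\right) = 8 \left(X - 0\right) = 8 \left(X + 0\right) = 8 X$)
$\frac{9706740}{n{\left(U{\left(-47,27 \right)},2030 \right)}} = \frac{9706740}{8 \cdot 2030} = \frac{9706740}{16240} = 9706740 \cdot \frac{1}{16240} = \frac{485337}{812}$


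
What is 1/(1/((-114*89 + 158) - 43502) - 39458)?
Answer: -53490/2110608421 ≈ -2.5343e-5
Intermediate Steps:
1/(1/((-114*89 + 158) - 43502) - 39458) = 1/(1/((-10146 + 158) - 43502) - 39458) = 1/(1/(-9988 - 43502) - 39458) = 1/(1/(-53490) - 39458) = 1/(-1/53490 - 39458) = 1/(-2110608421/53490) = -53490/2110608421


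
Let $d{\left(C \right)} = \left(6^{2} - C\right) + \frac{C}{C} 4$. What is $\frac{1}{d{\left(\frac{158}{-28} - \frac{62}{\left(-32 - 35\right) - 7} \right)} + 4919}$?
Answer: $\frac{518}{2571251} \approx 0.00020146$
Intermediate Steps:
$d{\left(C \right)} = 40 - C$ ($d{\left(C \right)} = \left(36 - C\right) + 1 \cdot 4 = \left(36 - C\right) + 4 = 40 - C$)
$\frac{1}{d{\left(\frac{158}{-28} - \frac{62}{\left(-32 - 35\right) - 7} \right)} + 4919} = \frac{1}{\left(40 - \left(\frac{158}{-28} - \frac{62}{\left(-32 - 35\right) - 7}\right)\right) + 4919} = \frac{1}{\left(40 - \left(158 \left(- \frac{1}{28}\right) - \frac{62}{\left(-32 - 35\right) - 7}\right)\right) + 4919} = \frac{1}{\left(40 - \left(- \frac{79}{14} - \frac{62}{-67 - 7}\right)\right) + 4919} = \frac{1}{\left(40 - \left(- \frac{79}{14} - \frac{62}{-74}\right)\right) + 4919} = \frac{1}{\left(40 - \left(- \frac{79}{14} - - \frac{31}{37}\right)\right) + 4919} = \frac{1}{\left(40 - \left(- \frac{79}{14} + \frac{31}{37}\right)\right) + 4919} = \frac{1}{\left(40 - - \frac{2489}{518}\right) + 4919} = \frac{1}{\left(40 + \frac{2489}{518}\right) + 4919} = \frac{1}{\frac{23209}{518} + 4919} = \frac{1}{\frac{2571251}{518}} = \frac{518}{2571251}$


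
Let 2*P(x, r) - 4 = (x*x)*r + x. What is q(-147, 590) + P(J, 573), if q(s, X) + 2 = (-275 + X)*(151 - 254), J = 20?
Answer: 82165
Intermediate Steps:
P(x, r) = 2 + x/2 + r*x²/2 (P(x, r) = 2 + ((x*x)*r + x)/2 = 2 + (x²*r + x)/2 = 2 + (r*x² + x)/2 = 2 + (x + r*x²)/2 = 2 + (x/2 + r*x²/2) = 2 + x/2 + r*x²/2)
q(s, X) = 28323 - 103*X (q(s, X) = -2 + (-275 + X)*(151 - 254) = -2 + (-275 + X)*(-103) = -2 + (28325 - 103*X) = 28323 - 103*X)
q(-147, 590) + P(J, 573) = (28323 - 103*590) + (2 + (½)*20 + (½)*573*20²) = (28323 - 60770) + (2 + 10 + (½)*573*400) = -32447 + (2 + 10 + 114600) = -32447 + 114612 = 82165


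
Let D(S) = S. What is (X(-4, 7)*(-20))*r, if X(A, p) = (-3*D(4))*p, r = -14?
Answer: -23520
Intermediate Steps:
X(A, p) = -12*p (X(A, p) = (-3*4)*p = -12*p)
(X(-4, 7)*(-20))*r = (-12*7*(-20))*(-14) = -84*(-20)*(-14) = 1680*(-14) = -23520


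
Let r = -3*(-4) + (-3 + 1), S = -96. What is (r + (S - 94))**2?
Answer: 32400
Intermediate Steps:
r = 10 (r = 12 - 2 = 10)
(r + (S - 94))**2 = (10 + (-96 - 94))**2 = (10 - 190)**2 = (-180)**2 = 32400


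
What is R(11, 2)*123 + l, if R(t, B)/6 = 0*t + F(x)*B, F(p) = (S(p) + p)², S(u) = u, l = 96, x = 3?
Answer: 53232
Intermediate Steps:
F(p) = 4*p² (F(p) = (p + p)² = (2*p)² = 4*p²)
R(t, B) = 216*B (R(t, B) = 6*(0*t + (4*3²)*B) = 6*(0 + (4*9)*B) = 6*(0 + 36*B) = 6*(36*B) = 216*B)
R(11, 2)*123 + l = (216*2)*123 + 96 = 432*123 + 96 = 53136 + 96 = 53232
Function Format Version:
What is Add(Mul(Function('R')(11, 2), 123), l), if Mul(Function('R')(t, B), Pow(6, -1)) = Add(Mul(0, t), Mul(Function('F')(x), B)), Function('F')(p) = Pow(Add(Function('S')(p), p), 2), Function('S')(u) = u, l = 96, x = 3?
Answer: 53232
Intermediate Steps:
Function('F')(p) = Mul(4, Pow(p, 2)) (Function('F')(p) = Pow(Add(p, p), 2) = Pow(Mul(2, p), 2) = Mul(4, Pow(p, 2)))
Function('R')(t, B) = Mul(216, B) (Function('R')(t, B) = Mul(6, Add(Mul(0, t), Mul(Mul(4, Pow(3, 2)), B))) = Mul(6, Add(0, Mul(Mul(4, 9), B))) = Mul(6, Add(0, Mul(36, B))) = Mul(6, Mul(36, B)) = Mul(216, B))
Add(Mul(Function('R')(11, 2), 123), l) = Add(Mul(Mul(216, 2), 123), 96) = Add(Mul(432, 123), 96) = Add(53136, 96) = 53232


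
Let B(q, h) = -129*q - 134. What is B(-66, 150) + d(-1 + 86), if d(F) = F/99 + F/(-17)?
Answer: 829210/99 ≈ 8375.9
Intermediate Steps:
d(F) = -82*F/1683 (d(F) = F*(1/99) + F*(-1/17) = F/99 - F/17 = -82*F/1683)
B(q, h) = -134 - 129*q
B(-66, 150) + d(-1 + 86) = (-134 - 129*(-66)) - 82*(-1 + 86)/1683 = (-134 + 8514) - 82/1683*85 = 8380 - 410/99 = 829210/99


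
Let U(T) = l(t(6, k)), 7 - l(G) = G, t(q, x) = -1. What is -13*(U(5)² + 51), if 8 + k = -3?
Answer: -1495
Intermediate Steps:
k = -11 (k = -8 - 3 = -11)
l(G) = 7 - G
U(T) = 8 (U(T) = 7 - 1*(-1) = 7 + 1 = 8)
-13*(U(5)² + 51) = -13*(8² + 51) = -13*(64 + 51) = -13*115 = -1495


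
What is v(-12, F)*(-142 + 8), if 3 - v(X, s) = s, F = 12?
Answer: 1206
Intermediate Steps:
v(X, s) = 3 - s
v(-12, F)*(-142 + 8) = (3 - 1*12)*(-142 + 8) = (3 - 12)*(-134) = -9*(-134) = 1206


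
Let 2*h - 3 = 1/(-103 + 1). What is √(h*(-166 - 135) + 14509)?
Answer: √146269581/102 ≈ 118.57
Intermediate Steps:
h = 305/204 (h = 3/2 + 1/(2*(-103 + 1)) = 3/2 + (½)/(-102) = 3/2 + (½)*(-1/102) = 3/2 - 1/204 = 305/204 ≈ 1.4951)
√(h*(-166 - 135) + 14509) = √(305*(-166 - 135)/204 + 14509) = √((305/204)*(-301) + 14509) = √(-91805/204 + 14509) = √(2868031/204) = √146269581/102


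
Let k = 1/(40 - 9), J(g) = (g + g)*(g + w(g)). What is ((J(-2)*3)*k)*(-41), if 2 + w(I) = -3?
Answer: -3444/31 ≈ -111.10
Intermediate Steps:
w(I) = -5 (w(I) = -2 - 3 = -5)
J(g) = 2*g*(-5 + g) (J(g) = (g + g)*(g - 5) = (2*g)*(-5 + g) = 2*g*(-5 + g))
k = 1/31 ≈ 0.032258
((J(-2)*3)*k)*(-41) = (((2*(-2)*(-5 - 2))*3)*(1/31))*(-41) = (((2*(-2)*(-7))*3)*(1/31))*(-41) = ((28*3)*(1/31))*(-41) = (84*(1/31))*(-41) = (84/31)*(-41) = -3444/31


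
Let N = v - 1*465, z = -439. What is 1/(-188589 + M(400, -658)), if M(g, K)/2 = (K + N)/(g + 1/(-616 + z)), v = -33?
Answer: -421999/79586808571 ≈ -5.3024e-6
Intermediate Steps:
N = -498 (N = -33 - 1*465 = -33 - 465 = -498)
M(g, K) = 2*(-498 + K)/(-1/1055 + g) (M(g, K) = 2*((K - 498)/(g + 1/(-616 - 439))) = 2*((-498 + K)/(g + 1/(-1055))) = 2*((-498 + K)/(g - 1/1055)) = 2*((-498 + K)/(-1/1055 + g)) = 2*(-498 + K)/(-1/1055 + g))
1/(-188589 + M(400, -658)) = 1/(-188589 + 2110*(498 - 1*(-658))/(1 - 1055*400)) = 1/(-188589 + 2110*(498 + 658)/(1 - 422000)) = 1/(-188589 + 2110*1156/(-421999)) = 1/(-188589 + 2110*(-1/421999)*1156) = 1/(-188589 - 2439160/421999) = 1/(-79586808571/421999) = -421999/79586808571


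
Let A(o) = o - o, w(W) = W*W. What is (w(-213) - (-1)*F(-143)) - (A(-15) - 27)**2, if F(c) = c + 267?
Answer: 44764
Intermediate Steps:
w(W) = W**2
F(c) = 267 + c
A(o) = 0
(w(-213) - (-1)*F(-143)) - (A(-15) - 27)**2 = ((-213)**2 - (-1)*(267 - 143)) - (0 - 27)**2 = (45369 - (-1)*124) - 1*(-27)**2 = (45369 - 1*(-124)) - 1*729 = (45369 + 124) - 729 = 45493 - 729 = 44764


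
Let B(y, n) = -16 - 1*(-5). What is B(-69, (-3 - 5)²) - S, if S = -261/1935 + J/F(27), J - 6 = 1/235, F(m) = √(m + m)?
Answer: -2336/215 - 1411*√6/4230 ≈ -11.682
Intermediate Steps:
F(m) = √2*√m (F(m) = √(2*m) = √2*√m)
J = 1411/235 (J = 6 + 1/235 = 1411/235 ≈ 6.0043)
B(y, n) = -11 (B(y, n) = -16 + 5 = -11)
S = -29/215 + 1411*√6/4230 (S = -261/1935 + 1411/(235*((√2*√27))) = -261*1/1935 + 1411/(235*((√2*(3*√3)))) = -29/215 + 1411/(235*((3*√6))) = -29/215 + 1411*(√6/18)/235 = -29/215 + 1411*√6/4230 ≈ 0.68219)
B(-69, (-3 - 5)²) - S = -11 - (-29/215 + 1411*√6/4230) = -11 + (29/215 - 1411*√6/4230) = -2336/215 - 1411*√6/4230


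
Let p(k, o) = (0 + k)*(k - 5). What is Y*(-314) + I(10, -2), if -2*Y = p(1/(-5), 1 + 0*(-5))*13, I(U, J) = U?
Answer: 53316/25 ≈ 2132.6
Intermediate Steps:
p(k, o) = k*(-5 + k)
Y = -169/25 (Y = -(-5 + 1/(-5))/(-5)*13/2 = -(-(-5 - 1/5)/5)*13/2 = -(-1/5*(-26/5))*13/2 = -13*13/25 = -1/2*338/25 = -169/25 ≈ -6.7600)
Y*(-314) + I(10, -2) = -169/25*(-314) + 10 = 53066/25 + 10 = 53316/25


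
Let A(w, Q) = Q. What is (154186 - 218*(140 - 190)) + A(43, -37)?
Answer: 165049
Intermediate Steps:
(154186 - 218*(140 - 190)) + A(43, -37) = (154186 - 218*(140 - 190)) - 37 = (154186 - 218*(-50)) - 37 = (154186 + 10900) - 37 = 165086 - 37 = 165049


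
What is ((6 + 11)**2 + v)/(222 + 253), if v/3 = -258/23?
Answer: 5873/10925 ≈ 0.53757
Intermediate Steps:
v = -774/23 (v = 3*(-258/23) = -774/23 ≈ -33.652)
((6 + 11)**2 + v)/(222 + 253) = ((6 + 11)**2 - 774/23)/(222 + 253) = (17**2 - 774/23)/475 = (289 - 774/23)*(1/475) = (5873/23)*(1/475) = 5873/10925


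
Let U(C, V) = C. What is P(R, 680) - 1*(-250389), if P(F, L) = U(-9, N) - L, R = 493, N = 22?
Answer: 249700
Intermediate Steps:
P(F, L) = -9 - L
P(R, 680) - 1*(-250389) = (-9 - 1*680) - 1*(-250389) = (-9 - 680) + 250389 = -689 + 250389 = 249700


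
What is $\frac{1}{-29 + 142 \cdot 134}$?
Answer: $\frac{1}{18999} \approx 5.2634 \cdot 10^{-5}$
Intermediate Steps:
$\frac{1}{-29 + 142 \cdot 134} = \frac{1}{-29 + 19028} = \frac{1}{18999}$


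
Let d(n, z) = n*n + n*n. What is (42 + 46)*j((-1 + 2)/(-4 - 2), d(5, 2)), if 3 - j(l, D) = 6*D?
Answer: -26136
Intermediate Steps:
d(n, z) = 2*n² (d(n, z) = n² + n² = 2*n²)
j(l, D) = 3 - 6*D
(42 + 46)*j((-1 + 2)/(-4 - 2), d(5, 2)) = (42 + 46)*(3 - 12*5²) = 88*(3 - 12*25) = 88*(3 - 6*50) = 88*(3 - 300) = 88*(-297) = -26136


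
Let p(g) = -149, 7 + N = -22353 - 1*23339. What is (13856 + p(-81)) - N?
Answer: 59406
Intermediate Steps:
N = -45699 (N = -7 + (-22353 - 1*23339) = -7 + (-22353 - 23339) = -7 - 45692 = -45699)
(13856 + p(-81)) - N = (13856 - 149) - 1*(-45699) = 13707 + 45699 = 59406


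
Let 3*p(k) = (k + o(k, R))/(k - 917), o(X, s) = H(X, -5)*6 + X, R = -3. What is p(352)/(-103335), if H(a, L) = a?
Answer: 2816/175152825 ≈ 1.6077e-5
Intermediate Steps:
o(X, s) = 7*X (o(X, s) = X*6 + X = 6*X + X = 7*X)
p(k) = 8*k/(3*(-917 + k)) (p(k) = ((k + 7*k)/(k - 917))/3 = ((8*k)/(-917 + k))/3 = (8*k/(-917 + k))/3 = 8*k/(3*(-917 + k)))
p(352)/(-103335) = ((8/3)*352/(-917 + 352))/(-103335) = ((8/3)*352/(-565))*(-1/103335) = ((8/3)*352*(-1/565))*(-1/103335) = -2816/1695*(-1/103335) = 2816/175152825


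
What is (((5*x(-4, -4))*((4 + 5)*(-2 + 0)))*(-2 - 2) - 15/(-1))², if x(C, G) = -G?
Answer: 2117025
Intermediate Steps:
(((5*x(-4, -4))*((4 + 5)*(-2 + 0)))*(-2 - 2) - 15/(-1))² = (((5*(-1*(-4)))*((4 + 5)*(-2 + 0)))*(-2 - 2) - 15/(-1))² = (((5*4)*(9*(-2)))*(-4) - 15*(-1))² = ((20*(-18))*(-4) + 15)² = (-360*(-4) + 15)² = (1440 + 15)² = 1455² = 2117025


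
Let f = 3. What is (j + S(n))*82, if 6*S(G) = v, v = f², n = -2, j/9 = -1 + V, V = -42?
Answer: -31611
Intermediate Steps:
j = -387 (j = 9*(-1 - 42) = 9*(-43) = -387)
v = 9 (v = 3² = 9)
S(G) = 3/2 (S(G) = (⅙)*9 = 3/2)
(j + S(n))*82 = (-387 + 3/2)*82 = -771/2*82 = -31611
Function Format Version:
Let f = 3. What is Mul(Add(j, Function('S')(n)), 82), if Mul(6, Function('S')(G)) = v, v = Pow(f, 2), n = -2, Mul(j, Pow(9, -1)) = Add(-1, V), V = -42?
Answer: -31611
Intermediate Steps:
j = -387 (j = Mul(9, Add(-1, -42)) = Mul(9, -43) = -387)
v = 9 (v = Pow(3, 2) = 9)
Function('S')(G) = Rational(3, 2) (Function('S')(G) = Mul(Rational(1, 6), 9) = Rational(3, 2))
Mul(Add(j, Function('S')(n)), 82) = Mul(Add(-387, Rational(3, 2)), 82) = Mul(Rational(-771, 2), 82) = -31611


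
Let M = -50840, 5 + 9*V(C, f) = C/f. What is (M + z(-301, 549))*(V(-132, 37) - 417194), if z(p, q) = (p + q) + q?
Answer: 2317423254839/111 ≈ 2.0878e+10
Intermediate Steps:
V(C, f) = -5/9 + C/(9*f) (V(C, f) = -5/9 + (C/f)/9 = -5/9 + C/(9*f))
z(p, q) = p + 2*q
(M + z(-301, 549))*(V(-132, 37) - 417194) = (-50840 + (-301 + 2*549))*((⅑)*(-132 - 5*37)/37 - 417194) = (-50840 + (-301 + 1098))*((⅑)*(1/37)*(-132 - 185) - 417194) = (-50840 + 797)*((⅑)*(1/37)*(-317) - 417194) = -50043*(-317/333 - 417194) = -50043*(-138925919/333) = 2317423254839/111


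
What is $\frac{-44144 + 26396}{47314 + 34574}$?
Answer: $- \frac{1479}{6824} \approx -0.21674$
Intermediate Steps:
$\frac{-44144 + 26396}{47314 + 34574} = - \frac{17748}{81888} = \left(-17748\right) \frac{1}{81888} = - \frac{1479}{6824}$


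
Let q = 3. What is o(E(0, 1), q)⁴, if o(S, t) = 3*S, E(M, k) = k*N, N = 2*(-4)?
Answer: 331776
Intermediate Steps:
N = -8
E(M, k) = -8*k (E(M, k) = k*(-8) = -8*k)
o(E(0, 1), q)⁴ = (3*(-8*1))⁴ = (3*(-8))⁴ = (-24)⁴ = 331776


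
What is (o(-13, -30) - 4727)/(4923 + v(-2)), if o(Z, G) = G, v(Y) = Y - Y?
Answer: -4757/4923 ≈ -0.96628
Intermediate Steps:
v(Y) = 0
(o(-13, -30) - 4727)/(4923 + v(-2)) = (-30 - 4727)/(4923 + 0) = -4757/4923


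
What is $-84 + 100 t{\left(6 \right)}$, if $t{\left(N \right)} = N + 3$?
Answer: $816$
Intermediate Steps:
$t{\left(N \right)} = 3 + N$
$-84 + 100 t{\left(6 \right)} = -84 + 100 \left(3 + 6\right) = -84 + 100 \cdot 9 = -84 + 900 = 816$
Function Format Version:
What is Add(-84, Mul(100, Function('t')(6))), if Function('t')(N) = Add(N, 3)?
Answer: 816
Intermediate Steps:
Function('t')(N) = Add(3, N)
Add(-84, Mul(100, Function('t')(6))) = Add(-84, Mul(100, Add(3, 6))) = Add(-84, Mul(100, 9)) = Add(-84, 900) = 816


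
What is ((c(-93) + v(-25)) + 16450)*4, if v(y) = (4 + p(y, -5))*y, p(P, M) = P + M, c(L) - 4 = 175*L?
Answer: 3316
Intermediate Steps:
c(L) = 4 + 175*L
p(P, M) = M + P
v(y) = y*(-1 + y) (v(y) = (4 + (-5 + y))*y = (-1 + y)*y = y*(-1 + y))
((c(-93) + v(-25)) + 16450)*4 = (((4 + 175*(-93)) - 25*(-1 - 25)) + 16450)*4 = (((4 - 16275) - 25*(-26)) + 16450)*4 = ((-16271 + 650) + 16450)*4 = (-15621 + 16450)*4 = 829*4 = 3316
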